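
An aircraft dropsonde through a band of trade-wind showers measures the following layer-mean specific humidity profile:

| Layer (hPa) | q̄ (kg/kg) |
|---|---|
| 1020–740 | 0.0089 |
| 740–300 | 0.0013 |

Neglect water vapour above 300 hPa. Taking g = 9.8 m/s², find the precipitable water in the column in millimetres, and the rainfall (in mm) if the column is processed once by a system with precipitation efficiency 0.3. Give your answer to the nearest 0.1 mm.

Precipitable water is the column-integrated vapour mass per unit area: PW = (1/g) Σ q̄ Δp, with q in kg/kg and Δp in Pa (1 kg/m² of water = 1 mm).
Layer 1020–740 hPa: Δp = 280 hPa = 28000 Pa, q̄ = 0.0089 kg/kg → 0.0089 × 28000 / 9.8 = 25.43 mm
Layer 740–300 hPa: Δp = 440 hPa = 44000 Pa, q̄ = 0.0013 kg/kg → 0.0013 × 44000 / 9.8 = 5.84 mm
PW = 25.43 + 5.84 = 31.27 ≈ 31.3 mm.
Rainfall = ε × PW = 0.3 × 31.3 = 9.4 mm.

PW ≈ 31.3 mm; rainfall ≈ 9.4 mm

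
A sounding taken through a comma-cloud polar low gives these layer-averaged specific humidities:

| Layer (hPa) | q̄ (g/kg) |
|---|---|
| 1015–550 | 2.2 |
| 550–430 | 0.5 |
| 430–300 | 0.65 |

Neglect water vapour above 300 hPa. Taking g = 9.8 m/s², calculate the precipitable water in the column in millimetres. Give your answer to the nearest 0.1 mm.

Precipitable water is the column-integrated vapour mass per unit area: PW = (1/g) Σ q̄ Δp, with q in kg/kg and Δp in Pa (1 kg/m² of water = 1 mm).
Layer 1015–550 hPa: Δp = 465 hPa = 46500 Pa, q̄ = 0.0022 kg/kg → 0.0022 × 46500 / 9.8 = 10.44 mm
Layer 550–430 hPa: Δp = 120 hPa = 12000 Pa, q̄ = 0.0005 kg/kg → 0.0005 × 12000 / 9.8 = 0.61 mm
Layer 430–300 hPa: Δp = 130 hPa = 13000 Pa, q̄ = 0.00065 kg/kg → 0.00065 × 13000 / 9.8 = 0.86 mm
PW = 10.44 + 0.61 + 0.86 = 11.91 ≈ 11.9 mm.

PW ≈ 11.9 mm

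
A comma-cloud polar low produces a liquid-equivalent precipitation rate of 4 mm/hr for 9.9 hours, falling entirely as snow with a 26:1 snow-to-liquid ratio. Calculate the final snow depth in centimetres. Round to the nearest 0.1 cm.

snow depth ≈ 103.0 cm

Liquid-equivalent depth = 4 × 9.9 = 39.6 mm.
Snow depth = 39.6 mm × 26 = 1029.6 mm = 103.0 cm.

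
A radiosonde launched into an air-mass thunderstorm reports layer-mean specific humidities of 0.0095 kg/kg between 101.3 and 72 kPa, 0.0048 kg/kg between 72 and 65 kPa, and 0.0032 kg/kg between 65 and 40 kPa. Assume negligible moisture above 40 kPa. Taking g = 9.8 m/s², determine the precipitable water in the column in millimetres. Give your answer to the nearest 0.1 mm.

Precipitable water is the column-integrated vapour mass per unit area: PW = (1/g) Σ q̄ Δp, with q in kg/kg and Δp in Pa (1 kg/m² of water = 1 mm).
Layer 101.3–72 kPa: Δp = 293 hPa = 29300 Pa, q̄ = 0.0095 kg/kg → 0.0095 × 29300 / 9.8 = 28.40 mm
Layer 72–65 kPa: Δp = 70 hPa = 7000 Pa, q̄ = 0.0048 kg/kg → 0.0048 × 7000 / 9.8 = 3.43 mm
Layer 65–40 kPa: Δp = 250 hPa = 25000 Pa, q̄ = 0.0032 kg/kg → 0.0032 × 25000 / 9.8 = 8.16 mm
PW = 28.40 + 3.43 + 8.16 = 39.99 ≈ 40.0 mm.

PW ≈ 40.0 mm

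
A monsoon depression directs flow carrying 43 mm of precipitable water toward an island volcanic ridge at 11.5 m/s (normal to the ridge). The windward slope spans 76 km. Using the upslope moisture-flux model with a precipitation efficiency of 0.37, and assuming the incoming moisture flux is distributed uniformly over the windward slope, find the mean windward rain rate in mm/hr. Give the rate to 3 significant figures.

Incoming column moisture flux per unit ridge length: F = V × PW = 11.5 × 43 = 494.5 mm·m/s.
Spread over the 76 km slope with efficiency ε = 0.37: R = ε·F/W = 0.37 × 494.5 / 76000 m = 2.407e-03 mm/s.
R = 2.407e-03 × 3600 = 8.67 mm/hr.

R ≈ 8.67 mm/hr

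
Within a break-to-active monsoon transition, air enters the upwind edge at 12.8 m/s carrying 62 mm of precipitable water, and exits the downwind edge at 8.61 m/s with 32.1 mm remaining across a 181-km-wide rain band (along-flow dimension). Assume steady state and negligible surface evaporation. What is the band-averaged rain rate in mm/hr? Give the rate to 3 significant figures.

R ≈ 10.3 mm/hr

Column moisture flux per unit crosswind length is F = V × PW.
Inflow: F_in = 12.8 × 62 = 793.6 mm·m/s
Outflow: F_out = 8.61 × 32.1 = 276.381 mm·m/s
Steady-state rate R = (F_in − F_out)/L = (793.6 − 276.381) / 181000 m = 2.858e-03 mm/s.
R = 2.858e-03 × 3600 = 10.3 mm/hr.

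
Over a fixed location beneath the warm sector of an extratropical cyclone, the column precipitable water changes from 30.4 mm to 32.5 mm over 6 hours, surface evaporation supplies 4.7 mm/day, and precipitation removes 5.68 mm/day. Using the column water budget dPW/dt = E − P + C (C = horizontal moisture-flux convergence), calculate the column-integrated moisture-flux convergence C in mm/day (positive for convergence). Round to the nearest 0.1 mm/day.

C ≈ 9.4 mm/day

dPW/dt = (32.5 − 30.4) mm / (6/24 day) = +8.400 mm/day.
C = dPW/dt − E + P = (+8.400) − 4.7 + 5.68 = 9.4 mm/day.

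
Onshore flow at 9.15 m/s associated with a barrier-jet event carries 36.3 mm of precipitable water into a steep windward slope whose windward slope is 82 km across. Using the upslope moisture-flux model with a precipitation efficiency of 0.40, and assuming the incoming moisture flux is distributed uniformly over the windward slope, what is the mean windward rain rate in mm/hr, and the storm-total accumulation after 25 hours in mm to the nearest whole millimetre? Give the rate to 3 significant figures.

R ≈ 5.83 mm/hr; total ≈ 146 mm

Incoming column moisture flux per unit ridge length: F = V × PW = 9.15 × 36.3 = 332.145 mm·m/s.
Spread over the 82 km slope with efficiency ε = 0.40: R = ε·F/W = 0.40 × 332.145 / 82000 m = 1.620e-03 mm/s.
R = 1.620e-03 × 3600 = 5.83 mm/hr.
Over 25 h: total = 5.83 × 25 = 145.75 ≈ 146 mm.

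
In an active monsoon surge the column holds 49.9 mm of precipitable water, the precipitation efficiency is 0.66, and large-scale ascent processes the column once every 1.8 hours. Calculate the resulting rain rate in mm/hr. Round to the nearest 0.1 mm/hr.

R ≈ 18.3 mm/hr

Each overturning extracts ε × PW = 0.66 × 49.9 = 32.934 mm.
Rate = ε·PW / τ = 32.934 / 1.8 h = 18.3 mm/hr.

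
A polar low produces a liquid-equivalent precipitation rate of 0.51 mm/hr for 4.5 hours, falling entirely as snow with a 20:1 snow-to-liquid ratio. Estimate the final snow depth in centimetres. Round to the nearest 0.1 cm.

Liquid-equivalent depth = 0.51 × 4.5 = 2.295 mm.
Snow depth = 2.295 mm × 20 = 45.9 mm = 4.6 cm.

snow depth ≈ 4.6 cm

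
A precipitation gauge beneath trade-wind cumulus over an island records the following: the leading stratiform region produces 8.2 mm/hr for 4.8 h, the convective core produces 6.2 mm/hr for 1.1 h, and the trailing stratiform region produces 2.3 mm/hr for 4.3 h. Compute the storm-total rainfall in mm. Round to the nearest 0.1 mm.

Total = Σ Rᵢ Δtᵢ = 8.2 × 4.8 + 6.2 × 1.1 + 2.3 × 4.3
      = 39.36 + 6.82 + 9.89 = 56.1 mm.

total ≈ 56.1 mm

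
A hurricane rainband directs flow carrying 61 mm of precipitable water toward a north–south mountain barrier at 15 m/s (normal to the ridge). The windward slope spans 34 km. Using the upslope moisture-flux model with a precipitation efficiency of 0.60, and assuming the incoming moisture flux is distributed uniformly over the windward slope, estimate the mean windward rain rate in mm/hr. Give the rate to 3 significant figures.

Incoming column moisture flux per unit ridge length: F = V × PW = 15 × 61 = 915 mm·m/s.
Spread over the 34 km slope with efficiency ε = 0.60: R = ε·F/W = 0.60 × 915 / 34000 m = 1.615e-02 mm/s.
R = 1.615e-02 × 3600 = 58.1 mm/hr.

R ≈ 58.1 mm/hr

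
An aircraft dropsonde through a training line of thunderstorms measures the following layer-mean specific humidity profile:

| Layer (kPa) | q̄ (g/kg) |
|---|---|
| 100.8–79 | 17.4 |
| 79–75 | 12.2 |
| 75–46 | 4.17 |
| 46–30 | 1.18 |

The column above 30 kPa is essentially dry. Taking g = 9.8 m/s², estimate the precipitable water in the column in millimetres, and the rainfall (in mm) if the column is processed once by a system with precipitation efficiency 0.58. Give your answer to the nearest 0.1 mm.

Precipitable water is the column-integrated vapour mass per unit area: PW = (1/g) Σ q̄ Δp, with q in kg/kg and Δp in Pa (1 kg/m² of water = 1 mm).
Layer 100.8–79 kPa: Δp = 218 hPa = 21800 Pa, q̄ = 0.0174 kg/kg → 0.0174 × 21800 / 9.8 = 38.71 mm
Layer 79–75 kPa: Δp = 40 hPa = 4000 Pa, q̄ = 0.0122 kg/kg → 0.0122 × 4000 / 9.8 = 4.98 mm
Layer 75–46 kPa: Δp = 290 hPa = 29000 Pa, q̄ = 0.00417 kg/kg → 0.00417 × 29000 / 9.8 = 12.34 mm
Layer 46–30 kPa: Δp = 160 hPa = 16000 Pa, q̄ = 0.00118 kg/kg → 0.00118 × 16000 / 9.8 = 1.93 mm
PW = 38.71 + 4.98 + 12.34 + 1.93 = 57.96 ≈ 58.0 mm.
Rainfall = ε × PW = 0.58 × 58.0 = 33.6 mm.

PW ≈ 58.0 mm; rainfall ≈ 33.6 mm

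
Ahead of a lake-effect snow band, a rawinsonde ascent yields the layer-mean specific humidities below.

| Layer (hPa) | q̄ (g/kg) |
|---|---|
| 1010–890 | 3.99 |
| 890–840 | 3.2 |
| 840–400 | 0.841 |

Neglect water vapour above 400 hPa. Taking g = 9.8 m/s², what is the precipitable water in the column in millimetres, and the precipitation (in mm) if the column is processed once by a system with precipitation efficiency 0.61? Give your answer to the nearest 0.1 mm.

PW ≈ 10.3 mm; precipitation ≈ 6.3 mm

Precipitable water is the column-integrated vapour mass per unit area: PW = (1/g) Σ q̄ Δp, with q in kg/kg and Δp in Pa (1 kg/m² of water = 1 mm).
Layer 1010–890 hPa: Δp = 120 hPa = 12000 Pa, q̄ = 0.00399 kg/kg → 0.00399 × 12000 / 9.8 = 4.89 mm
Layer 890–840 hPa: Δp = 50 hPa = 5000 Pa, q̄ = 0.0032 kg/kg → 0.0032 × 5000 / 9.8 = 1.63 mm
Layer 840–400 hPa: Δp = 440 hPa = 44000 Pa, q̄ = 0.000841 kg/kg → 0.000841 × 44000 / 9.8 = 3.78 mm
PW = 4.89 + 1.63 + 3.78 = 10.30 ≈ 10.3 mm.
Precipitation = ε × PW = 0.61 × 10.3 = 6.3 mm.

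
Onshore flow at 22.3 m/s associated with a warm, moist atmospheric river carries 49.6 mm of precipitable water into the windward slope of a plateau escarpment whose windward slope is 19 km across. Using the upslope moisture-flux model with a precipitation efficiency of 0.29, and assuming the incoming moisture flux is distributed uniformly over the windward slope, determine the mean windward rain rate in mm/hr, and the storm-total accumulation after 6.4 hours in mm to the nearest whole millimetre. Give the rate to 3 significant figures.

Incoming column moisture flux per unit ridge length: F = V × PW = 22.3 × 49.6 = 1106.08 mm·m/s.
Spread over the 19 km slope with efficiency ε = 0.29: R = ε·F/W = 0.29 × 1106.08 / 19000 m = 1.688e-02 mm/s.
R = 1.688e-02 × 3600 = 60.8 mm/hr.
Over 6.4 h: total = 60.8 × 6.4 = 389.12 ≈ 389 mm.

R ≈ 60.8 mm/hr; total ≈ 389 mm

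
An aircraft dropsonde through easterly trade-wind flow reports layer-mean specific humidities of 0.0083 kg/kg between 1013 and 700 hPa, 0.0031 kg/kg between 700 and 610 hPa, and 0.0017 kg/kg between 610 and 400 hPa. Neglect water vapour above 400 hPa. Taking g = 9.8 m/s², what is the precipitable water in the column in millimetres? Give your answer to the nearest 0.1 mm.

Precipitable water is the column-integrated vapour mass per unit area: PW = (1/g) Σ q̄ Δp, with q in kg/kg and Δp in Pa (1 kg/m² of water = 1 mm).
Layer 1013–700 hPa: Δp = 313 hPa = 31300 Pa, q̄ = 0.0083 kg/kg → 0.0083 × 31300 / 9.8 = 26.51 mm
Layer 700–610 hPa: Δp = 90 hPa = 9000 Pa, q̄ = 0.0031 kg/kg → 0.0031 × 9000 / 9.8 = 2.85 mm
Layer 610–400 hPa: Δp = 210 hPa = 21000 Pa, q̄ = 0.0017 kg/kg → 0.0017 × 21000 / 9.8 = 3.64 mm
PW = 26.51 + 2.85 + 3.64 = 33.00 ≈ 33.0 mm.

PW ≈ 33.0 mm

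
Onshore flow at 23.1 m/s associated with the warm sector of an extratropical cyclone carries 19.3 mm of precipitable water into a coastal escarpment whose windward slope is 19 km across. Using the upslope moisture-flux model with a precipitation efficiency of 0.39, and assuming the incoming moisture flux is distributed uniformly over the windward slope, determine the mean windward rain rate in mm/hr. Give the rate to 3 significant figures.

R ≈ 32.9 mm/hr

Incoming column moisture flux per unit ridge length: F = V × PW = 23.1 × 19.3 = 445.83 mm·m/s.
Spread over the 19 km slope with efficiency ε = 0.39: R = ε·F/W = 0.39 × 445.83 / 19000 m = 9.151e-03 mm/s.
R = 9.151e-03 × 3600 = 32.9 mm/hr.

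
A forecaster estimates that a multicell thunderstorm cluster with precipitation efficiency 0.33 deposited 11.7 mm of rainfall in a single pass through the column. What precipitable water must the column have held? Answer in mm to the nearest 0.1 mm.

PW = rainfall / ε = 11.7 / 0.33 = 35.5 mm.

PW ≈ 35.5 mm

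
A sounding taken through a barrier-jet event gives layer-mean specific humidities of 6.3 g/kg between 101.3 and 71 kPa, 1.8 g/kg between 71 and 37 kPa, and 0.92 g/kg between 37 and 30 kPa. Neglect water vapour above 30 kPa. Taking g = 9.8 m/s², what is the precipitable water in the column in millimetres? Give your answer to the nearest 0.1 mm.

PW ≈ 26.4 mm

Precipitable water is the column-integrated vapour mass per unit area: PW = (1/g) Σ q̄ Δp, with q in kg/kg and Δp in Pa (1 kg/m² of water = 1 mm).
Layer 101.3–71 kPa: Δp = 303 hPa = 30300 Pa, q̄ = 0.0063 kg/kg → 0.0063 × 30300 / 9.8 = 19.48 mm
Layer 71–37 kPa: Δp = 340 hPa = 34000 Pa, q̄ = 0.0018 kg/kg → 0.0018 × 34000 / 9.8 = 6.24 mm
Layer 37–30 kPa: Δp = 70 hPa = 7000 Pa, q̄ = 0.00092 kg/kg → 0.00092 × 7000 / 9.8 = 0.66 mm
PW = 19.48 + 6.24 + 0.66 = 26.38 ≈ 26.4 mm.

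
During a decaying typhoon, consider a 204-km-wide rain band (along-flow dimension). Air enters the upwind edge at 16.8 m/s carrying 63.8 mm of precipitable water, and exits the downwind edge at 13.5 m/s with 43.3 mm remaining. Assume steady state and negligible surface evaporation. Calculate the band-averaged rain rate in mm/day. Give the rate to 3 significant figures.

Column moisture flux per unit crosswind length is F = V × PW.
Inflow: F_in = 16.8 × 63.8 = 1071.84 mm·m/s
Outflow: F_out = 13.5 × 43.3 = 584.55 mm·m/s
Steady-state rate R = (F_in − F_out)/L = (1071.84 − 584.55) / 204000 m = 2.389e-03 mm/s.
R = 2.389e-03 × 3600 × 24 = 206 mm/day.

R ≈ 206 mm/day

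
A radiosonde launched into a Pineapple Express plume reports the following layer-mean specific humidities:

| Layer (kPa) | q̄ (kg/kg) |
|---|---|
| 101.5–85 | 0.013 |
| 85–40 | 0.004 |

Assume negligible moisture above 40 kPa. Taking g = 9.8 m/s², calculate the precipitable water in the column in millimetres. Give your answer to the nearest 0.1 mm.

Precipitable water is the column-integrated vapour mass per unit area: PW = (1/g) Σ q̄ Δp, with q in kg/kg and Δp in Pa (1 kg/m² of water = 1 mm).
Layer 101.5–85 kPa: Δp = 165 hPa = 16500 Pa, q̄ = 0.013 kg/kg → 0.013 × 16500 / 9.8 = 21.89 mm
Layer 85–40 kPa: Δp = 450 hPa = 45000 Pa, q̄ = 0.004 kg/kg → 0.004 × 45000 / 9.8 = 18.37 mm
PW = 21.89 + 18.37 = 40.26 ≈ 40.3 mm.

PW ≈ 40.3 mm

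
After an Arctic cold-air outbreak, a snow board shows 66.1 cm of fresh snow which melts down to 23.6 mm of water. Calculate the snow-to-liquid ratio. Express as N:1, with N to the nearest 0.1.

ratio ≈ 28.0

Ratio = snow depth / SWE = 661 mm / 23.6 mm = 28.0, i.e. 28.0:1.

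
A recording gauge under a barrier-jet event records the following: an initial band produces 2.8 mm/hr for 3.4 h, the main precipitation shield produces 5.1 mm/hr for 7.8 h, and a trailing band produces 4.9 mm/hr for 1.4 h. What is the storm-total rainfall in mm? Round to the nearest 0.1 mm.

Total = Σ Rᵢ Δtᵢ = 2.8 × 3.4 + 5.1 × 7.8 + 4.9 × 1.4
      = 9.52 + 39.78 + 6.86 = 56.2 mm.

total ≈ 56.2 mm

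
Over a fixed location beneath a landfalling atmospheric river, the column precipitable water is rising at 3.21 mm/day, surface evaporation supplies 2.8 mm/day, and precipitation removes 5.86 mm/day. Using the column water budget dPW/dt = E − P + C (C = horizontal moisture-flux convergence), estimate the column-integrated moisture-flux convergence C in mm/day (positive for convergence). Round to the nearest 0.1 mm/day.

C ≈ 6.3 mm/day

dPW/dt = +3.21 mm/day.
C = dPW/dt − E + P = (+3.21) − 2.8 + 5.86 = 6.3 mm/day.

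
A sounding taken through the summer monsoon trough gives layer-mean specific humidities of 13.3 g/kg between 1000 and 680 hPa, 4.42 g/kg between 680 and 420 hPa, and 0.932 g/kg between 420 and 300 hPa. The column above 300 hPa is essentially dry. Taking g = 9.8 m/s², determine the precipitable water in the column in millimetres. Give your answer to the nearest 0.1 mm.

PW ≈ 56.3 mm

Precipitable water is the column-integrated vapour mass per unit area: PW = (1/g) Σ q̄ Δp, with q in kg/kg and Δp in Pa (1 kg/m² of water = 1 mm).
Layer 1000–680 hPa: Δp = 320 hPa = 32000 Pa, q̄ = 0.0133 kg/kg → 0.0133 × 32000 / 9.8 = 43.43 mm
Layer 680–420 hPa: Δp = 260 hPa = 26000 Pa, q̄ = 0.00442 kg/kg → 0.00442 × 26000 / 9.8 = 11.73 mm
Layer 420–300 hPa: Δp = 120 hPa = 12000 Pa, q̄ = 0.000932 kg/kg → 0.000932 × 12000 / 9.8 = 1.14 mm
PW = 43.43 + 11.73 + 1.14 = 56.30 ≈ 56.3 mm.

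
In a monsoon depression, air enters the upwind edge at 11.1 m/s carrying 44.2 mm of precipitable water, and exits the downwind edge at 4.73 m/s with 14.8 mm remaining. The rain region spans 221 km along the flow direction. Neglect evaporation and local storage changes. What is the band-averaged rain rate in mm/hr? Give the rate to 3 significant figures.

Column moisture flux per unit crosswind length is F = V × PW.
Inflow: F_in = 11.1 × 44.2 = 490.62 mm·m/s
Outflow: F_out = 4.73 × 14.8 = 70.004 mm·m/s
Steady-state rate R = (F_in − F_out)/L = (490.62 − 70.004) / 221000 m = 1.903e-03 mm/s.
R = 1.903e-03 × 3600 = 6.85 mm/hr.

R ≈ 6.85 mm/hr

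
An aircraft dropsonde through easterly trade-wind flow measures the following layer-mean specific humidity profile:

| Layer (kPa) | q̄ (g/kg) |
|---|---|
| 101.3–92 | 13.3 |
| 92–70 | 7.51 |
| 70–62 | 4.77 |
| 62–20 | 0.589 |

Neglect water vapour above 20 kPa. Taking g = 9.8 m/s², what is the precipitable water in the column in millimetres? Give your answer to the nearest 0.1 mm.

PW ≈ 35.9 mm

Precipitable water is the column-integrated vapour mass per unit area: PW = (1/g) Σ q̄ Δp, with q in kg/kg and Δp in Pa (1 kg/m² of water = 1 mm).
Layer 101.3–92 kPa: Δp = 93 hPa = 9300 Pa, q̄ = 0.0133 kg/kg → 0.0133 × 9300 / 9.8 = 12.62 mm
Layer 92–70 kPa: Δp = 220 hPa = 22000 Pa, q̄ = 0.00751 kg/kg → 0.00751 × 22000 / 9.8 = 16.86 mm
Layer 70–62 kPa: Δp = 80 hPa = 8000 Pa, q̄ = 0.00477 kg/kg → 0.00477 × 8000 / 9.8 = 3.89 mm
Layer 62–20 kPa: Δp = 420 hPa = 42000 Pa, q̄ = 0.000589 kg/kg → 0.000589 × 42000 / 9.8 = 2.52 mm
PW = 12.62 + 16.86 + 3.89 + 2.52 = 35.89 ≈ 35.9 mm.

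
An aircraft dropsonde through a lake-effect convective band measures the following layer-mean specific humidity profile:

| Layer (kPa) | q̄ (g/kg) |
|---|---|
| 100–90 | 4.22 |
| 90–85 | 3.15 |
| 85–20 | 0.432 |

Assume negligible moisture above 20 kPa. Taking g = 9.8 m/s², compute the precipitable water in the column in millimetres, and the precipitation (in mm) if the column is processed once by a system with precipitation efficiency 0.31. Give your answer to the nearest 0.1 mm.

Precipitable water is the column-integrated vapour mass per unit area: PW = (1/g) Σ q̄ Δp, with q in kg/kg and Δp in Pa (1 kg/m² of water = 1 mm).
Layer 100–90 kPa: Δp = 100 hPa = 10000 Pa, q̄ = 0.00422 kg/kg → 0.00422 × 10000 / 9.8 = 4.31 mm
Layer 90–85 kPa: Δp = 50 hPa = 5000 Pa, q̄ = 0.00315 kg/kg → 0.00315 × 5000 / 9.8 = 1.61 mm
Layer 85–20 kPa: Δp = 650 hPa = 65000 Pa, q̄ = 0.000432 kg/kg → 0.000432 × 65000 / 9.8 = 2.87 mm
PW = 4.31 + 1.61 + 2.87 = 8.79 ≈ 8.8 mm.
Precipitation = ε × PW = 0.31 × 8.8 = 2.7 mm.

PW ≈ 8.8 mm; precipitation ≈ 2.7 mm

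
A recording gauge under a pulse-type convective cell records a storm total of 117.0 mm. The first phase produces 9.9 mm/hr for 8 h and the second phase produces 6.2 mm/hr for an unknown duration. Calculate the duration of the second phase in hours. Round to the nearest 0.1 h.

Known phases: 9.9 × 8 = 79.2 mm.
Remaining depth = 117.0 − 79.2 = 37.8 mm.
Duration = 37.8 / 6.2 = 6.1 h.

duration ≈ 6.1 h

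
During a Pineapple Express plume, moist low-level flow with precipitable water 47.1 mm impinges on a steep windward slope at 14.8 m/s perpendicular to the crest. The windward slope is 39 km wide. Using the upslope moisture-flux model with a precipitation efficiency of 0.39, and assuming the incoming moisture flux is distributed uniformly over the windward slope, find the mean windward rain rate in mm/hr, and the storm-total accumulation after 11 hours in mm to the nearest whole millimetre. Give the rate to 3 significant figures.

R ≈ 25.1 mm/hr; total ≈ 276 mm

Incoming column moisture flux per unit ridge length: F = V × PW = 14.8 × 47.1 = 697.08 mm·m/s.
Spread over the 39 km slope with efficiency ε = 0.39: R = ε·F/W = 0.39 × 697.08 / 39000 m = 6.971e-03 mm/s.
R = 6.971e-03 × 3600 = 25.1 mm/hr.
Over 11 h: total = 25.1 × 11 = 276.1 ≈ 276 mm.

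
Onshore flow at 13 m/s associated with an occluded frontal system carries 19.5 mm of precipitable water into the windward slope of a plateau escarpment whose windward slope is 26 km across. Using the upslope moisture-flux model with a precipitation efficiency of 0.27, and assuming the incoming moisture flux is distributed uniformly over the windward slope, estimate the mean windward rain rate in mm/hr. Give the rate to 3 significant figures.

R ≈ 9.48 mm/hr

Incoming column moisture flux per unit ridge length: F = V × PW = 13 × 19.5 = 253.5 mm·m/s.
Spread over the 26 km slope with efficiency ε = 0.27: R = ε·F/W = 0.27 × 253.5 / 26000 m = 2.633e-03 mm/s.
R = 2.633e-03 × 3600 = 9.48 mm/hr.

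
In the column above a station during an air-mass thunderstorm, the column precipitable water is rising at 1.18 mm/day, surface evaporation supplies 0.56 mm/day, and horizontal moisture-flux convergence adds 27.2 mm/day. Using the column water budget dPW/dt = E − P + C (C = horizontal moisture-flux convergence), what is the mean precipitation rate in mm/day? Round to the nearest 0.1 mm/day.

P ≈ 26.6 mm/day

dPW/dt = +1.18 mm/day.
P = E + C − dPW/dt = 0.56 + (27.2) − (+1.18) = 26.6 mm/day.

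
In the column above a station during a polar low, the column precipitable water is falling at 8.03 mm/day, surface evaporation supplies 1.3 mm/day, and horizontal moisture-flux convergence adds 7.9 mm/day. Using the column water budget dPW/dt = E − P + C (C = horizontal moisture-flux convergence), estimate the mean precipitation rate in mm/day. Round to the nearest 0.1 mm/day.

dPW/dt = -8.03 mm/day.
P = E + C − dPW/dt = 1.3 + (7.9) − (-8.03) = 17.2 mm/day.

P ≈ 17.2 mm/day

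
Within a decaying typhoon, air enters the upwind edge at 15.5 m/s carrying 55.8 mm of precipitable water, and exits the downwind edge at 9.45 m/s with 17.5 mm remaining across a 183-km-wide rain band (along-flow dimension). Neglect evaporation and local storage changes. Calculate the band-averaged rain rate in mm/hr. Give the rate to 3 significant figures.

Column moisture flux per unit crosswind length is F = V × PW.
Inflow: F_in = 15.5 × 55.8 = 864.9 mm·m/s
Outflow: F_out = 9.45 × 17.5 = 165.375 mm·m/s
Steady-state rate R = (F_in − F_out)/L = (864.9 − 165.375) / 183000 m = 3.823e-03 mm/s.
R = 3.823e-03 × 3600 = 13.8 mm/hr.

R ≈ 13.8 mm/hr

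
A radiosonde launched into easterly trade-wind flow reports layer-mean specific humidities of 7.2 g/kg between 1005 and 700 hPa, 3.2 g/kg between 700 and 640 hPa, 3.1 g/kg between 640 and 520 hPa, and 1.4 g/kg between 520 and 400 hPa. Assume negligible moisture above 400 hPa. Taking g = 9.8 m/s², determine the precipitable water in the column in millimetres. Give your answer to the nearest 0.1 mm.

Precipitable water is the column-integrated vapour mass per unit area: PW = (1/g) Σ q̄ Δp, with q in kg/kg and Δp in Pa (1 kg/m² of water = 1 mm).
Layer 1005–700 hPa: Δp = 305 hPa = 30500 Pa, q̄ = 0.0072 kg/kg → 0.0072 × 30500 / 9.8 = 22.41 mm
Layer 700–640 hPa: Δp = 60 hPa = 6000 Pa, q̄ = 0.0032 kg/kg → 0.0032 × 6000 / 9.8 = 1.96 mm
Layer 640–520 hPa: Δp = 120 hPa = 12000 Pa, q̄ = 0.0031 kg/kg → 0.0031 × 12000 / 9.8 = 3.80 mm
Layer 520–400 hPa: Δp = 120 hPa = 12000 Pa, q̄ = 0.0014 kg/kg → 0.0014 × 12000 / 9.8 = 1.71 mm
PW = 22.41 + 1.96 + 3.80 + 1.71 = 29.88 ≈ 29.9 mm.

PW ≈ 29.9 mm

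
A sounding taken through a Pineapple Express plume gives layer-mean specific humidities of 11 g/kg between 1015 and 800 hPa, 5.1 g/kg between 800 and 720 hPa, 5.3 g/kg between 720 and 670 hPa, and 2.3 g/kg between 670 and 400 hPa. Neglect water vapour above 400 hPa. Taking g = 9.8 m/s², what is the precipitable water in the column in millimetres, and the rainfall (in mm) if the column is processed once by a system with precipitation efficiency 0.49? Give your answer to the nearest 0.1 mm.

Precipitable water is the column-integrated vapour mass per unit area: PW = (1/g) Σ q̄ Δp, with q in kg/kg and Δp in Pa (1 kg/m² of water = 1 mm).
Layer 1015–800 hPa: Δp = 215 hPa = 21500 Pa, q̄ = 0.011 kg/kg → 0.011 × 21500 / 9.8 = 24.13 mm
Layer 800–720 hPa: Δp = 80 hPa = 8000 Pa, q̄ = 0.0051 kg/kg → 0.0051 × 8000 / 9.8 = 4.16 mm
Layer 720–670 hPa: Δp = 50 hPa = 5000 Pa, q̄ = 0.0053 kg/kg → 0.0053 × 5000 / 9.8 = 2.70 mm
Layer 670–400 hPa: Δp = 270 hPa = 27000 Pa, q̄ = 0.0023 kg/kg → 0.0023 × 27000 / 9.8 = 6.34 mm
PW = 24.13 + 4.16 + 2.70 + 6.34 = 37.33 ≈ 37.3 mm.
Rainfall = ε × PW = 0.49 × 37.3 = 18.3 mm.

PW ≈ 37.3 mm; rainfall ≈ 18.3 mm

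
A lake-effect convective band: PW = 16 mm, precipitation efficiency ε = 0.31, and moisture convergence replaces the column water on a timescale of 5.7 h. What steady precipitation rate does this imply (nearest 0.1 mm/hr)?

R ≈ 0.9 mm/hr

Each overturning extracts ε × PW = 0.31 × 16 = 4.96 mm.
Rate = ε·PW / τ = 4.96 / 5.7 h = 0.9 mm/hr.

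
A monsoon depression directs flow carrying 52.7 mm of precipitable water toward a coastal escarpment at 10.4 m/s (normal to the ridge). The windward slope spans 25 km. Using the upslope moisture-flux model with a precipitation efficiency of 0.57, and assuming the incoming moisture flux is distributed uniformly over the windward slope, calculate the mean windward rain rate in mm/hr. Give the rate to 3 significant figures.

Incoming column moisture flux per unit ridge length: F = V × PW = 10.4 × 52.7 = 548.08 mm·m/s.
Spread over the 25 km slope with efficiency ε = 0.57: R = ε·F/W = 0.57 × 548.08 / 25000 m = 1.250e-02 mm/s.
R = 1.250e-02 × 3600 = 45.0 mm/hr.

R ≈ 45.0 mm/hr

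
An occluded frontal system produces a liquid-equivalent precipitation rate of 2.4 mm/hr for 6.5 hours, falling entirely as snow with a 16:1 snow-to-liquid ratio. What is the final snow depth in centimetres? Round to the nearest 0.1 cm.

Liquid-equivalent depth = 2.4 × 6.5 = 15.6 mm.
Snow depth = 15.6 mm × 16 = 249.6 mm = 25.0 cm.

snow depth ≈ 25.0 cm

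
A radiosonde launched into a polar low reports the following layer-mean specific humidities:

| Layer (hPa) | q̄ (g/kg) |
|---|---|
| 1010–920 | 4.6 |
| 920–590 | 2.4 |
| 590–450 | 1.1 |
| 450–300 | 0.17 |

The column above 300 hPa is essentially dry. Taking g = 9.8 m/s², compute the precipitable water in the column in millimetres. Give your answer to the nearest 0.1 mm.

PW ≈ 14.1 mm

Precipitable water is the column-integrated vapour mass per unit area: PW = (1/g) Σ q̄ Δp, with q in kg/kg and Δp in Pa (1 kg/m² of water = 1 mm).
Layer 1010–920 hPa: Δp = 90 hPa = 9000 Pa, q̄ = 0.0046 kg/kg → 0.0046 × 9000 / 9.8 = 4.22 mm
Layer 920–590 hPa: Δp = 330 hPa = 33000 Pa, q̄ = 0.0024 kg/kg → 0.0024 × 33000 / 9.8 = 8.08 mm
Layer 590–450 hPa: Δp = 140 hPa = 14000 Pa, q̄ = 0.0011 kg/kg → 0.0011 × 14000 / 9.8 = 1.57 mm
Layer 450–300 hPa: Δp = 150 hPa = 15000 Pa, q̄ = 0.00017 kg/kg → 0.00017 × 15000 / 9.8 = 0.26 mm
PW = 4.22 + 8.08 + 1.57 + 0.26 = 14.13 ≈ 14.1 mm.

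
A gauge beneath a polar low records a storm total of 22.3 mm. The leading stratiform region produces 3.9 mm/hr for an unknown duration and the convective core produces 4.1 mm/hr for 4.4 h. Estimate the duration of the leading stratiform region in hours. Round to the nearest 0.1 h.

Known phases: 4.1 × 4.4 = 18.04 mm.
Remaining depth = 22.3 − 18.04 = 4.26 mm.
Duration = 4.26 / 3.9 = 1.1 h.

duration ≈ 1.1 h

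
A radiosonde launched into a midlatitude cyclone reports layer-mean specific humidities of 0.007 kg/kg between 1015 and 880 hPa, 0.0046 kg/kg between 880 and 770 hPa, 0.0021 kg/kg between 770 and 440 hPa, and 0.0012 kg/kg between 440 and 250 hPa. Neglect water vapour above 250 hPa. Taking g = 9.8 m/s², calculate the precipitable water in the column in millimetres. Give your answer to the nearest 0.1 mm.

Precipitable water is the column-integrated vapour mass per unit area: PW = (1/g) Σ q̄ Δp, with q in kg/kg and Δp in Pa (1 kg/m² of water = 1 mm).
Layer 1015–880 hPa: Δp = 135 hPa = 13500 Pa, q̄ = 0.007 kg/kg → 0.007 × 13500 / 9.8 = 9.64 mm
Layer 880–770 hPa: Δp = 110 hPa = 11000 Pa, q̄ = 0.0046 kg/kg → 0.0046 × 11000 / 9.8 = 5.16 mm
Layer 770–440 hPa: Δp = 330 hPa = 33000 Pa, q̄ = 0.0021 kg/kg → 0.0021 × 33000 / 9.8 = 7.07 mm
Layer 440–250 hPa: Δp = 190 hPa = 19000 Pa, q̄ = 0.0012 kg/kg → 0.0012 × 19000 / 9.8 = 2.33 mm
PW = 9.64 + 5.16 + 7.07 + 2.33 = 24.20 ≈ 24.2 mm.

PW ≈ 24.2 mm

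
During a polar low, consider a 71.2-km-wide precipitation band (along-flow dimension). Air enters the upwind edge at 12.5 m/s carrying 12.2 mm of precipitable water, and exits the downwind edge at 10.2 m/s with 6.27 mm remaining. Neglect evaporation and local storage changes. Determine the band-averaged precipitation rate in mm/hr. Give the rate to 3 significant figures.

Column moisture flux per unit crosswind length is F = V × PW.
Inflow: F_in = 12.5 × 12.2 = 152.5 mm·m/s
Outflow: F_out = 10.2 × 6.27 = 63.954 mm·m/s
Steady-state rate R = (F_in − F_out)/L = (152.5 − 63.954) / 71200 m = 1.244e-03 mm/s.
R = 1.244e-03 × 3600 = 4.48 mm/hr.

R ≈ 4.48 mm/hr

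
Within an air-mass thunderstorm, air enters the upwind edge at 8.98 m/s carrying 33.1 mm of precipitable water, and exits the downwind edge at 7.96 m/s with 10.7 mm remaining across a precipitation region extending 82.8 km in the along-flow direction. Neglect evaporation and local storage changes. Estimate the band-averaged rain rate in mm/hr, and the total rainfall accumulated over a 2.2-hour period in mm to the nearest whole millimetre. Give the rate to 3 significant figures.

R ≈ 9.22 mm/hr; total ≈ 20 mm

Column moisture flux per unit crosswind length is F = V × PW.
Inflow: F_in = 8.98 × 33.1 = 297.238 mm·m/s
Outflow: F_out = 7.96 × 10.7 = 85.172 mm·m/s
Steady-state rate R = (F_in − F_out)/L = (297.238 − 85.172) / 82800 m = 2.561e-03 mm/s.
R = 2.561e-03 × 3600 = 9.22 mm/hr.
Over 2.2 h: total = 9.22 × 2.2 = 20.284 ≈ 20 mm.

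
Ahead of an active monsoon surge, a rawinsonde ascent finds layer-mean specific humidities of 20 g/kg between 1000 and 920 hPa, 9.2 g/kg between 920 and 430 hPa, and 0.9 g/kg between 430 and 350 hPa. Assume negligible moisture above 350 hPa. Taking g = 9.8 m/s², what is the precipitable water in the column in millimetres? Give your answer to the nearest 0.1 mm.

Precipitable water is the column-integrated vapour mass per unit area: PW = (1/g) Σ q̄ Δp, with q in kg/kg and Δp in Pa (1 kg/m² of water = 1 mm).
Layer 1000–920 hPa: Δp = 80 hPa = 8000 Pa, q̄ = 0.02 kg/kg → 0.02 × 8000 / 9.8 = 16.33 mm
Layer 920–430 hPa: Δp = 490 hPa = 49000 Pa, q̄ = 0.0092 kg/kg → 0.0092 × 49000 / 9.8 = 46.00 mm
Layer 430–350 hPa: Δp = 80 hPa = 8000 Pa, q̄ = 0.0009 kg/kg → 0.0009 × 8000 / 9.8 = 0.73 mm
PW = 16.33 + 46.00 + 0.73 = 63.06 ≈ 63.1 mm.

PW ≈ 63.1 mm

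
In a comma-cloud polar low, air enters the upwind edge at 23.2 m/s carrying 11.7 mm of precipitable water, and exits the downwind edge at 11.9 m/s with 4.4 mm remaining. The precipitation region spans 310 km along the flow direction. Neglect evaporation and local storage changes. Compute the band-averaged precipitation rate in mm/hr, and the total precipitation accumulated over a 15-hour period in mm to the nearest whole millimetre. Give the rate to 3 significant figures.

Column moisture flux per unit crosswind length is F = V × PW.
Inflow: F_in = 23.2 × 11.7 = 271.44 mm·m/s
Outflow: F_out = 11.9 × 4.4 = 52.36 mm·m/s
Steady-state rate R = (F_in − F_out)/L = (271.44 − 52.36) / 310000 m = 7.067e-04 mm/s.
R = 7.067e-04 × 3600 = 2.54 mm/hr.
Over 15 h: total = 2.54 × 15 = 38.1 ≈ 38 mm.

R ≈ 2.54 mm/hr; total ≈ 38 mm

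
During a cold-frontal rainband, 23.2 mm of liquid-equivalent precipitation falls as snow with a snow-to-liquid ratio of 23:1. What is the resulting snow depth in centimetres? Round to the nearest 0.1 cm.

Snow depth = liquid × ratio = 23.2 mm × 23 = 533.6 mm = 53.4 cm.

snow depth ≈ 53.4 cm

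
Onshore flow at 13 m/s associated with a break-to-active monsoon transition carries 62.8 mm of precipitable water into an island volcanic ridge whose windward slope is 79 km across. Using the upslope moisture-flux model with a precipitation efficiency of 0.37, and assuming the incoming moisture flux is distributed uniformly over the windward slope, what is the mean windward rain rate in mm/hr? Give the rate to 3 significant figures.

R ≈ 13.8 mm/hr

Incoming column moisture flux per unit ridge length: F = V × PW = 13 × 62.8 = 816.4 mm·m/s.
Spread over the 79 km slope with efficiency ε = 0.37: R = ε·F/W = 0.37 × 816.4 / 79000 m = 3.824e-03 mm/s.
R = 3.824e-03 × 3600 = 13.8 mm/hr.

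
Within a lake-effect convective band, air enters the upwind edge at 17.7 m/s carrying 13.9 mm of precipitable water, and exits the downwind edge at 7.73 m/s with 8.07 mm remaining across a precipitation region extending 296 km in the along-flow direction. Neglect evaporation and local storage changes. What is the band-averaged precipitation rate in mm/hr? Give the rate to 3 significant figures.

Column moisture flux per unit crosswind length is F = V × PW.
Inflow: F_in = 17.7 × 13.9 = 246.03 mm·m/s
Outflow: F_out = 7.73 × 8.07 = 62.3811 mm·m/s
Steady-state rate R = (F_in − F_out)/L = (246.03 − 62.3811) / 296000 m = 6.204e-04 mm/s.
R = 6.204e-04 × 3600 = 2.23 mm/hr.

R ≈ 2.23 mm/hr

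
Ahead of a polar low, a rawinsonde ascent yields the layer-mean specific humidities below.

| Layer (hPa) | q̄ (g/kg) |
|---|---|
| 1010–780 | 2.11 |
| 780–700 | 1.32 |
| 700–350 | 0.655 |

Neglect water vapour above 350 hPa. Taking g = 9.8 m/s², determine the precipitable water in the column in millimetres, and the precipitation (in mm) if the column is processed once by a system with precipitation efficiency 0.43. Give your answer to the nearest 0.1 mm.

Precipitable water is the column-integrated vapour mass per unit area: PW = (1/g) Σ q̄ Δp, with q in kg/kg and Δp in Pa (1 kg/m² of water = 1 mm).
Layer 1010–780 hPa: Δp = 230 hPa = 23000 Pa, q̄ = 0.00211 kg/kg → 0.00211 × 23000 / 9.8 = 4.95 mm
Layer 780–700 hPa: Δp = 80 hPa = 8000 Pa, q̄ = 0.00132 kg/kg → 0.00132 × 8000 / 9.8 = 1.08 mm
Layer 700–350 hPa: Δp = 350 hPa = 35000 Pa, q̄ = 0.000655 kg/kg → 0.000655 × 35000 / 9.8 = 2.34 mm
PW = 4.95 + 1.08 + 2.34 = 8.37 ≈ 8.4 mm.
Precipitation = ε × PW = 0.43 × 8.4 = 3.6 mm.

PW ≈ 8.4 mm; precipitation ≈ 3.6 mm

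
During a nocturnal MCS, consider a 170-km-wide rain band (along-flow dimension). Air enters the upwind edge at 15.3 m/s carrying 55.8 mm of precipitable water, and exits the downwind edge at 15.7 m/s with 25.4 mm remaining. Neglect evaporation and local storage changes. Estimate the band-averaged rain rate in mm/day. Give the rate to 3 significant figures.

Column moisture flux per unit crosswind length is F = V × PW.
Inflow: F_in = 15.3 × 55.8 = 853.74 mm·m/s
Outflow: F_out = 15.7 × 25.4 = 398.78 mm·m/s
Steady-state rate R = (F_in − F_out)/L = (853.74 − 398.78) / 170000 m = 2.676e-03 mm/s.
R = 2.676e-03 × 3600 × 24 = 231 mm/day.

R ≈ 231 mm/day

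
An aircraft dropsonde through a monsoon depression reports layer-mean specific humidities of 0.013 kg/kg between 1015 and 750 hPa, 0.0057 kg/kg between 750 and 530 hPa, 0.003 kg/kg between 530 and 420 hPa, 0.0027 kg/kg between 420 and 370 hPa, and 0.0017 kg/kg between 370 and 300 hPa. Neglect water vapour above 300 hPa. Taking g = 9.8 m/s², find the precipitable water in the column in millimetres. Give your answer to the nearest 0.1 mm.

Precipitable water is the column-integrated vapour mass per unit area: PW = (1/g) Σ q̄ Δp, with q in kg/kg and Δp in Pa (1 kg/m² of water = 1 mm).
Layer 1015–750 hPa: Δp = 265 hPa = 26500 Pa, q̄ = 0.013 kg/kg → 0.013 × 26500 / 9.8 = 35.15 mm
Layer 750–530 hPa: Δp = 220 hPa = 22000 Pa, q̄ = 0.0057 kg/kg → 0.0057 × 22000 / 9.8 = 12.80 mm
Layer 530–420 hPa: Δp = 110 hPa = 11000 Pa, q̄ = 0.003 kg/kg → 0.003 × 11000 / 9.8 = 3.37 mm
Layer 420–370 hPa: Δp = 50 hPa = 5000 Pa, q̄ = 0.0027 kg/kg → 0.0027 × 5000 / 9.8 = 1.38 mm
Layer 370–300 hPa: Δp = 70 hPa = 7000 Pa, q̄ = 0.0017 kg/kg → 0.0017 × 7000 / 9.8 = 1.21 mm
PW = 35.15 + 12.80 + 3.37 + 1.38 + 1.21 = 53.91 ≈ 53.9 mm.

PW ≈ 53.9 mm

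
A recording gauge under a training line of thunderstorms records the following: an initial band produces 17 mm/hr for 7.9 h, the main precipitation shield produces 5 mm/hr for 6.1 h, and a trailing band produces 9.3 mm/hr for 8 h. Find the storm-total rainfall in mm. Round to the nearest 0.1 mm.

Total = Σ Rᵢ Δtᵢ = 17 × 7.9 + 5 × 6.1 + 9.3 × 8
      = 134.3 + 30.5 + 74.4 = 239.2 mm.

total ≈ 239.2 mm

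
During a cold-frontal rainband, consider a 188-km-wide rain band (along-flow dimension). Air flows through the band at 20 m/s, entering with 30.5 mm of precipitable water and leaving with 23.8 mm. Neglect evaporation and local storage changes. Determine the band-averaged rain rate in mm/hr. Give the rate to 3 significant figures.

Column moisture flux per unit crosswind length is F = V × PW.
Inflow: F_in = 20 × 30.5 = 610 mm·m/s
Outflow: F_out = 20 × 23.8 = 476 mm·m/s
Steady-state rate R = (F_in − F_out)/L = (610 − 476) / 188000 m = 7.128e-04 mm/s.
R = 7.128e-04 × 3600 = 2.57 mm/hr.

R ≈ 2.57 mm/hr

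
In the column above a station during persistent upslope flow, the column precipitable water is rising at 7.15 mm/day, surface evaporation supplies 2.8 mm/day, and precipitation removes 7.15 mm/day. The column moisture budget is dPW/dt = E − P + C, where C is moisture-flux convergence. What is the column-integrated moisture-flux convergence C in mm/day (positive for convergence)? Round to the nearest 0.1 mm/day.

dPW/dt = +7.15 mm/day.
C = dPW/dt − E + P = (+7.15) − 2.8 + 7.15 = 11.5 mm/day.

C ≈ 11.5 mm/day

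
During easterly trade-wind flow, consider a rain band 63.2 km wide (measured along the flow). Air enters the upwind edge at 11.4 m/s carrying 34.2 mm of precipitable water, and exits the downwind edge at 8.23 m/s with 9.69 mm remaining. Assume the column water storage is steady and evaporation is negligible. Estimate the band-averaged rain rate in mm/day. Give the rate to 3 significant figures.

R ≈ 424 mm/day

Column moisture flux per unit crosswind length is F = V × PW.
Inflow: F_in = 11.4 × 34.2 = 389.88 mm·m/s
Outflow: F_out = 8.23 × 9.69 = 79.7487 mm·m/s
Steady-state rate R = (F_in − F_out)/L = (389.88 − 79.7487) / 63200 m = 4.907e-03 mm/s.
R = 4.907e-03 × 3600 × 24 = 424 mm/day.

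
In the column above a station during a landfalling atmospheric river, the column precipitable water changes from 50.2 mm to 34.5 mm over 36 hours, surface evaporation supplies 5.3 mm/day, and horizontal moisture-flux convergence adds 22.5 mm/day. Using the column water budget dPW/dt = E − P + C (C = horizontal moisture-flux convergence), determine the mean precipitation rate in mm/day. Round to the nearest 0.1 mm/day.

dPW/dt = (34.5 − 50.2) mm / (36/24 day) = -10.467 mm/day.
P = E + C − dPW/dt = 5.3 + (22.5) − (-10.467) = 38.3 mm/day.

P ≈ 38.3 mm/day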